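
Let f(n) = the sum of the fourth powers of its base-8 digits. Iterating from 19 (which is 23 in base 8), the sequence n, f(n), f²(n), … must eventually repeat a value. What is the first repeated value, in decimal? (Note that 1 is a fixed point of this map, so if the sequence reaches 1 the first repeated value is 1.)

272

19 = (2,3)_8 → 2⁴ + 3⁴ = 16 + 81 = 97
97 = (1,4,1)_8 → 1⁴ + 4⁴ + 1⁴ = 1 + 256 + 1 = 258
258 = (4,0,2)_8 → 4⁴ + 0⁴ + 2⁴ = 256 + 0 + 16 = 272
272 = (4,2,0)_8 → 4⁴ + 2⁴ + 0⁴ = 256 + 16 + 0 = 272  — 272 already appeared earlier.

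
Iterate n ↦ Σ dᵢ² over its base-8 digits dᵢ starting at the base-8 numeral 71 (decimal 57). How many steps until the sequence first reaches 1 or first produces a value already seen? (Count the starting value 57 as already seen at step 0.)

57 = (7,1)_8 → 7² + 1² = 49 + 1 = 50
50 = (6,2)_8 → 6² + 2² = 36 + 4 = 40
40 = (5,0)_8 → 5² + 0² = 25 + 0 = 25
25 = (3,1)_8 → 3² + 1² = 9 + 1 = 10
10 = (1,2)_8 → 1² + 2² = 1 + 4 = 5
5 = (5)_8 → 5² = 25  — 25 repeats.
That took 6 steps.

6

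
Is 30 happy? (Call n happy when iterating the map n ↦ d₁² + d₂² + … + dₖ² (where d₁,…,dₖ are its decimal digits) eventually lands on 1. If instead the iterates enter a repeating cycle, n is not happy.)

30 → 9
9 → 81
81 → 65
65 → 61
61 → 37
37 → 58
58 → 89
89 → 145
145 → 42
42 → 20
20 → 4
4 → 16
16 → 37  — 37 already seen; the sequence cycles without reaching 1.

not happy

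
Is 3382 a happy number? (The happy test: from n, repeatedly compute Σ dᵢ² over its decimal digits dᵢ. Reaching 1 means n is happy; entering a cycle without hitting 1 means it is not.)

3382 → 3² + 3² + 8² + 2² = 9 + 9 + 64 + 4 = 86
86 → 8² + 6² = 64 + 36 = 100
100 → 1² + 0² + 0² = 1 + 0 + 0 = 1  — reached 1.

happy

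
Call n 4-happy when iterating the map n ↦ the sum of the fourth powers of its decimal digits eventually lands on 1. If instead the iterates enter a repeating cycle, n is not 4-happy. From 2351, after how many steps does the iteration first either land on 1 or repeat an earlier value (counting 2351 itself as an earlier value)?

11

2351 → 2⁴ + 3⁴ + 5⁴ + 1⁴ = 723
723 → 7⁴ + 2⁴ + 3⁴ = 2498
2498 → 2⁴ + 4⁴ + 9⁴ + 8⁴ = 10929
10929 → 1⁴ + 0⁴ + 9⁴ + 2⁴ + 9⁴ = 13139
13139 → 1⁴ + 3⁴ + 1⁴ + 3⁴ + 9⁴ = 6725
6725 → 6⁴ + 7⁴ + 2⁴ + 5⁴ = 4338
4338 → 4⁴ + 3⁴ + 3⁴ + 8⁴ = 4514
4514 → 4⁴ + 5⁴ + 1⁴ + 4⁴ = 1138
1138 → 1⁴ + 1⁴ + 3⁴ + 8⁴ = 4179
4179 → 4⁴ + 1⁴ + 7⁴ + 9⁴ = 9219
9219 → 9⁴ + 2⁴ + 1⁴ + 9⁴ = 13139  — 13139 repeats.
That took 11 steps.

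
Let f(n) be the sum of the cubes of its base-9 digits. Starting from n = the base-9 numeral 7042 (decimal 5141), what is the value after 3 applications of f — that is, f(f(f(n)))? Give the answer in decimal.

127

5141 = (7,0,4,2)_9 → 7³ + 0³ + 4³ + 2³ = 343 + 0 + 64 + 8 = 415
415 = (5,1,1)_9 → 5³ + 1³ + 1³ = 125 + 1 + 1 = 127
127 = (1,5,1)_9 → 1³ + 5³ + 1³ = 1 + 125 + 1 = 127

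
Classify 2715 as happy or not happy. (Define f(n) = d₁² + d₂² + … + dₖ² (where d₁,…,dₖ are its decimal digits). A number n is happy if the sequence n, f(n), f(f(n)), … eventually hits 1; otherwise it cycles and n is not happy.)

happy

2715 → 2² + 7² + 1² + 5² = 79
79 → 7² + 9² = 130
130 → 1² + 3² + 0² = 10
10 → 1² + 0² = 1  — reached 1.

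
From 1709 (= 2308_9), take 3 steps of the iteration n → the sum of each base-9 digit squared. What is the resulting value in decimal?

1709 = (2,3,0,8)_9 → 2² + 3² + 0² + 8² = 4 + 9 + 0 + 64 = 77
77 = (8,5)_9 → 8² + 5² = 64 + 25 = 89
89 = (1,0,8)_9 → 1² + 0² + 8² = 1 + 0 + 64 = 65

65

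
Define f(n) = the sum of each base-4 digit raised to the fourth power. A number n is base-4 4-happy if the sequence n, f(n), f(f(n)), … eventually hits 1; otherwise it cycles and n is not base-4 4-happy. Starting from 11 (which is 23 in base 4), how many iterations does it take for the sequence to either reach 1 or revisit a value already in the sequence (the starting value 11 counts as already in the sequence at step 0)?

11 = (2,3)_4 → 2⁴ + 3⁴ = 16 + 81 = 97
97 = (1,2,0,1)_4 → 1⁴ + 2⁴ + 0⁴ + 1⁴ = 1 + 16 + 0 + 1 = 18
18 = (1,0,2)_4 → 1⁴ + 0⁴ + 2⁴ = 1 + 0 + 16 = 17
17 = (1,0,1)_4 → 1⁴ + 0⁴ + 1⁴ = 1 + 0 + 1 = 2
2 = (2)_4 → 2⁴ = 16
16 = (1,0,0)_4 → 1⁴ + 0⁴ + 0⁴ = 1 + 0 + 0 = 1  — reached 1.
That took 6 steps.

6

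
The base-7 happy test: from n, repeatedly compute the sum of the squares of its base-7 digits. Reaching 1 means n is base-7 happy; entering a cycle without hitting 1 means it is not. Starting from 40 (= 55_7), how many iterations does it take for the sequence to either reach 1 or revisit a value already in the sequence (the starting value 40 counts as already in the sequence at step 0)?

40 = (5,5)_7 → 5² + 5² = 25 + 25 = 50
50 = (1,0,1)_7 → 1² + 0² + 1² = 1 + 0 + 1 = 2
2 = (2)_7 → 2² = 4
4 = (4)_7 → 4² = 16
16 = (2,2)_7 → 2² + 2² = 4 + 4 = 8
8 = (1,1)_7 → 1² + 1² = 1 + 1 = 2  — 2 repeats.
That took 6 steps.

6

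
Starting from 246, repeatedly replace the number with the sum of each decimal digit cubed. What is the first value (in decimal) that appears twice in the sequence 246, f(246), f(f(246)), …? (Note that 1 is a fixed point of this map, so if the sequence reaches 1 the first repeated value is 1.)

246 → 2³ + 4³ + 6³ = 8 + 64 + 216 = 288
288 → 2³ + 8³ + 8³ = 8 + 512 + 512 = 1032
1032 → 1³ + 0³ + 3³ + 2³ = 1 + 0 + 27 + 8 = 36
36 → 3³ + 6³ = 27 + 216 = 243
243 → 2³ + 4³ + 3³ = 8 + 64 + 27 = 99
99 → 9³ + 9³ = 729 + 729 = 1458
1458 → 1³ + 4³ + 5³ + 8³ = 1 + 64 + 125 + 512 = 702
702 → 7³ + 0³ + 2³ = 343 + 0 + 8 = 351
351 → 3³ + 5³ + 1³ = 27 + 125 + 1 = 153
153 → 1³ + 5³ + 3³ = 1 + 125 + 27 = 153  — 153 already appeared earlier.

153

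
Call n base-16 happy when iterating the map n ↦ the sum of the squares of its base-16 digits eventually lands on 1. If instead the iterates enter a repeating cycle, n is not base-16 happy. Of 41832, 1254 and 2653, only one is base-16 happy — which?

1254

41832: 41832 → 209 → 170 → 200 → 208 → 169 → 181 → 146 → 85 → 50 → 13 → 169  — repeats 169 (not base-16 happy)
1254: 1254 → 248 → 289 → 6 → 36 → 20 → 17 → 2 → 4 → 16 → 1  — reaches 1 (base-16 happy)
2653: 2653 → 294 → 41 → 85 → 50 → 13 → 169 → 181 → 146 → 85  — repeats 85 (not base-16 happy)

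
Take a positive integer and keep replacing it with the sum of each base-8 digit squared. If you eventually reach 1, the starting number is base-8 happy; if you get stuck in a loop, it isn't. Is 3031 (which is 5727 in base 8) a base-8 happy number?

not base-8 happy

3031 = (5,7,2,7)_8 → 5² + 7² + 2² + 7² = 127
127 = (1,7,7)_8 → 1² + 7² + 7² = 99
99 = (1,4,3)_8 → 1² + 4² + 3² = 26
26 = (3,2)_8 → 3² + 2² = 13
13 = (1,5)_8 → 1² + 5² = 26  — 26 already seen; the sequence cycles without reaching 1.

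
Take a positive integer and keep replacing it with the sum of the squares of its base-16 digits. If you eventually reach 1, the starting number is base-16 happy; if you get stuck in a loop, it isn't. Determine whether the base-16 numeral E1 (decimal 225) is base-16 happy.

225 = (14,1)_16 → 14² + 1² = 196 + 1 = 197
197 = (12,5)_16 → 12² + 5² = 144 + 25 = 169
169 = (10,9)_16 → 10² + 9² = 100 + 81 = 181
181 = (11,5)_16 → 11² + 5² = 121 + 25 = 146
146 = (9,2)_16 → 9² + 2² = 81 + 4 = 85
85 = (5,5)_16 → 5² + 5² = 25 + 25 = 50
50 = (3,2)_16 → 3² + 2² = 9 + 4 = 13
13 = (13)_16 → 13² = 169  — 169 already seen; the sequence cycles without reaching 1.

not base-16 happy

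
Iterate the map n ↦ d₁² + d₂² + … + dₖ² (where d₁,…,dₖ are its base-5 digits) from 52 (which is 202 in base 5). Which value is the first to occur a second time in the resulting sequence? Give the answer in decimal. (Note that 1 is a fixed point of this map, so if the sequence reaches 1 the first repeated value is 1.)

10

52 = (2,0,2)_5 → 8
8 = (1,3)_5 → 10
10 = (2,0)_5 → 4
4 = (4)_5 → 16
16 = (3,1)_5 → 10  — 10 already appeared earlier.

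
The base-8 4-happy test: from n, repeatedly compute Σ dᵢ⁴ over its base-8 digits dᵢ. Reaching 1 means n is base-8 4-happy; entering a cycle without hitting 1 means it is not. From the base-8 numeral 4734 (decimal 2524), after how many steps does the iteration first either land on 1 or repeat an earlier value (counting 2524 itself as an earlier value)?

8

2524 = (4,7,3,4)_8 → 4⁴ + 7⁴ + 3⁴ + 4⁴ = 2994
2994 = (5,6,6,2)_8 → 5⁴ + 6⁴ + 6⁴ + 2⁴ = 3233
3233 = (6,2,4,1)_8 → 6⁴ + 2⁴ + 4⁴ + 1⁴ = 1569
1569 = (3,0,4,1)_8 → 3⁴ + 0⁴ + 4⁴ + 1⁴ = 338
338 = (5,2,2)_8 → 5⁴ + 2⁴ + 2⁴ = 657
657 = (1,2,2,1)_8 → 1⁴ + 2⁴ + 2⁴ + 1⁴ = 34
34 = (4,2)_8 → 4⁴ + 2⁴ = 272
272 = (4,2,0)_8 → 4⁴ + 2⁴ + 0⁴ = 272  — 272 repeats.
That took 8 steps.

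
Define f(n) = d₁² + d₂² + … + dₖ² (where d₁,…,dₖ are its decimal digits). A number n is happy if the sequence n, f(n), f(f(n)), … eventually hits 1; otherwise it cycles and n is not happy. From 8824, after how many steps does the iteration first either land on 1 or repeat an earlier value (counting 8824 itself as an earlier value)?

13

8824 → 8² + 8² + 2² + 4² = 64 + 64 + 4 + 16 = 148
148 → 1² + 4² + 8² = 1 + 16 + 64 = 81
81 → 8² + 1² = 64 + 1 = 65
65 → 6² + 5² = 36 + 25 = 61
61 → 6² + 1² = 36 + 1 = 37
37 → 3² + 7² = 9 + 49 = 58
58 → 5² + 8² = 25 + 64 = 89
89 → 8² + 9² = 64 + 81 = 145
145 → 1² + 4² + 5² = 1 + 16 + 25 = 42
42 → 4² + 2² = 16 + 4 = 20
20 → 2² + 0² = 4 + 0 = 4
4 → 4² = 16
16 → 1² + 6² = 1 + 36 = 37  — 37 repeats.
That took 13 steps.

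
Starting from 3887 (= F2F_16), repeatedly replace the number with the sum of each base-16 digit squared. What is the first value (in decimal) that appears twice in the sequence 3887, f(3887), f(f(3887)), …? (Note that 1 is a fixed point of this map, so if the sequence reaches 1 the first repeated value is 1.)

181

3887 = (15,2,15)_16 → 15² + 2² + 15² = 454
454 = (1,12,6)_16 → 1² + 12² + 6² = 181
181 = (11,5)_16 → 11² + 5² = 146
146 = (9,2)_16 → 9² + 2² = 85
85 = (5,5)_16 → 5² + 5² = 50
50 = (3,2)_16 → 3² + 2² = 13
13 = (13)_16 → 13² = 169
169 = (10,9)_16 → 10² + 9² = 181  — 181 already appeared earlier.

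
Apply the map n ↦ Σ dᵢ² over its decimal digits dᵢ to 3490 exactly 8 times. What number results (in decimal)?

4

3490 → 3² + 4² + 9² + 0² = 9 + 16 + 81 + 0 = 106
106 → 1² + 0² + 6² = 1 + 0 + 36 = 37
37 → 3² + 7² = 9 + 49 = 58
58 → 5² + 8² = 25 + 64 = 89
89 → 8² + 9² = 64 + 81 = 145
145 → 1² + 4² + 5² = 1 + 16 + 25 = 42
42 → 4² + 2² = 16 + 4 = 20
20 → 2² + 0² = 4 + 0 = 4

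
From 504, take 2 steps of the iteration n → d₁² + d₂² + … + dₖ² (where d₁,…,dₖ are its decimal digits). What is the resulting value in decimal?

17

504 → 41
41 → 17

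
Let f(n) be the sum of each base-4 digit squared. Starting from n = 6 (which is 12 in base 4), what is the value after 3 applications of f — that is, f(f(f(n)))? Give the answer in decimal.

4

6 = (1,2)_4 → 1² + 2² = 5
5 = (1,1)_4 → 1² + 1² = 2
2 = (2)_4 → 2² = 4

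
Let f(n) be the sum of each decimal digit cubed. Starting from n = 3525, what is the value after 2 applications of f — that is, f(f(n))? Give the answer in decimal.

645

3525 → 285
285 → 645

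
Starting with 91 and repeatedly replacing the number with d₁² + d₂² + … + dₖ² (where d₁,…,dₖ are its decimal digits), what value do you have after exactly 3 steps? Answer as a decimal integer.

100

91 → 82
82 → 68
68 → 100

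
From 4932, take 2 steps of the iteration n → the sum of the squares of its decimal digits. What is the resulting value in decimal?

2

4932 → 110
110 → 2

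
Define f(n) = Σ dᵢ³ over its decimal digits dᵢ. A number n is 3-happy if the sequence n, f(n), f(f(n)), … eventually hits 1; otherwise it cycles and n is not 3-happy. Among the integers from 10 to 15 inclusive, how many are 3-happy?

10: 10 → 1  (reaches 1)
11: 11 → 2 → 8 → 512 → 134 → 92 → 737 → 713 → 371 → 371  (repeats 371)
12: 12 → 9 → 729 → 1080 → 513 → 153 → 153  (repeats 153)
13: 13 → 28 → 520 → 133 → 55 → 250 → 133  (repeats 133)
14: 14 → 65 → 341 → 92 → 737 → 713 → 371 → 371  (repeats 371)
15: 15 → 126 → 225 → 141 → 66 → 432 → 99 → 1458 → 702 → 351 → 153 → 153  (repeats 153)
3-happy: 10

1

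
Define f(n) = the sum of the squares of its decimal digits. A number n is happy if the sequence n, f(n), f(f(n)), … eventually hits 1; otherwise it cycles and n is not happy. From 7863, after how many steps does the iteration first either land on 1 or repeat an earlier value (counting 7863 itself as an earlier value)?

7863 → 7² + 8² + 6² + 3² = 49 + 64 + 36 + 9 = 158
158 → 1² + 5² + 8² = 1 + 25 + 64 = 90
90 → 9² + 0² = 81 + 0 = 81
81 → 8² + 1² = 64 + 1 = 65
65 → 6² + 5² = 36 + 25 = 61
61 → 6² + 1² = 36 + 1 = 37
37 → 3² + 7² = 9 + 49 = 58
58 → 5² + 8² = 25 + 64 = 89
89 → 8² + 9² = 64 + 81 = 145
145 → 1² + 4² + 5² = 1 + 16 + 25 = 42
42 → 4² + 2² = 16 + 4 = 20
20 → 2² + 0² = 4 + 0 = 4
4 → 4² = 16
16 → 1² + 6² = 1 + 36 = 37  — 37 repeats.
That took 14 steps.

14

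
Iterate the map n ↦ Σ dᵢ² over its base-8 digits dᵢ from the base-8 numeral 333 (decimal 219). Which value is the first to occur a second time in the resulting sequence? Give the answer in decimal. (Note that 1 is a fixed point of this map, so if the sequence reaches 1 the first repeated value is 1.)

1

219 = (3,3,3)_8 → 3² + 3² + 3² = 27
27 = (3,3)_8 → 3² + 3² = 18
18 = (2,2)_8 → 2² + 2² = 8
8 = (1,0)_8 → 1² + 0² = 1  — reached the fixed point 1.
1 → 1, so 1 is the first repeated value.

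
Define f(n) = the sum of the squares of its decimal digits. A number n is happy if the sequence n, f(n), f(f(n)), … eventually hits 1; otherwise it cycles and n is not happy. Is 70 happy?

70 → 7² + 0² = 49
49 → 4² + 9² = 97
97 → 9² + 7² = 130
130 → 1² + 3² + 0² = 10
10 → 1² + 0² = 1  — reached 1.

happy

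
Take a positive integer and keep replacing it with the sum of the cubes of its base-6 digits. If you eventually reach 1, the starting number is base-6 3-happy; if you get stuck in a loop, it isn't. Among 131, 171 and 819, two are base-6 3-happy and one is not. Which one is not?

131: 131 → 179 → 314 → 81 → 36 → 1  — reaches 1 (base-6 3-happy)
171: 171 → 155 → 190 → 190  — repeats 190 (not base-6 3-happy)
819: 819 → 182 → 133 → 92 → 43 → 3 → 27 → 91 → 36 → 1  — reaches 1 (base-6 3-happy)

171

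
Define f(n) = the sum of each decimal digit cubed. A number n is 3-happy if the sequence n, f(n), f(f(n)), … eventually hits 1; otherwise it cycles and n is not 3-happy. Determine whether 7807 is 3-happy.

3-happy

7807 → 7³ + 8³ + 0³ + 7³ = 343 + 512 + 0 + 343 = 1198
1198 → 1³ + 1³ + 9³ + 8³ = 1 + 1 + 729 + 512 = 1243
1243 → 1³ + 2³ + 4³ + 3³ = 1 + 8 + 64 + 27 = 100
100 → 1³ + 0³ + 0³ = 1 + 0 + 0 = 1  — reached 1.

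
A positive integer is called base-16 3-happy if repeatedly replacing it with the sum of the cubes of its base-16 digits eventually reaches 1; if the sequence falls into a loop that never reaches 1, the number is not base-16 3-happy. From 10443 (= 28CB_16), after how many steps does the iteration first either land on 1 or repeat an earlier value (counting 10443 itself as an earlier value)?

13

10443 = (2,8,12,11)_16 → 2³ + 8³ + 12³ + 11³ = 3579
3579 = (13,15,11)_16 → 13³ + 15³ + 11³ = 6903
6903 = (1,10,15,7)_16 → 1³ + 10³ + 15³ + 7³ = 4719
4719 = (1,2,6,15)_16 → 1³ + 2³ + 6³ + 15³ = 3600
3600 = (14,1,0)_16 → 14³ + 1³ + 0³ = 2745
2745 = (10,11,9)_16 → 10³ + 11³ + 9³ = 3060
3060 = (11,15,4)_16 → 11³ + 15³ + 4³ = 4770
4770 = (1,2,10,2)_16 → 1³ + 2³ + 10³ + 2³ = 1017
1017 = (3,15,9)_16 → 3³ + 15³ + 9³ = 4131
4131 = (1,0,2,3)_16 → 1³ + 0³ + 2³ + 3³ = 36
36 = (2,4)_16 → 2³ + 4³ = 72
72 = (4,8)_16 → 4³ + 8³ = 576
576 = (2,4,0)_16 → 2³ + 4³ + 0³ = 72  — 72 repeats.
That took 13 steps.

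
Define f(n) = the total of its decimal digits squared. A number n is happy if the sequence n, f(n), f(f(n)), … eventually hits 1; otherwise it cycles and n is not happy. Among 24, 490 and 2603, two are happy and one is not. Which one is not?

24: 24 → 20 → 4 → 16 → 37 → 58 → 89 → 145 → 42 → 20  — repeats 20 (not happy)
490: 490 → 97 → 130 → 10 → 1  — reaches 1 (happy)
2603: 2603 → 49 → 97 → 130 → 10 → 1  — reaches 1 (happy)

24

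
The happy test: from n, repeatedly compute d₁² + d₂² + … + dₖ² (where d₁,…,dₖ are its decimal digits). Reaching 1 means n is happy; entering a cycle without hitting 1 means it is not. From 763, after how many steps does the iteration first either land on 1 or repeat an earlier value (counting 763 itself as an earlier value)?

763 → 7² + 6² + 3² = 94
94 → 9² + 4² = 97
97 → 9² + 7² = 130
130 → 1² + 3² + 0² = 10
10 → 1² + 0² = 1  — reached 1.
That took 5 steps.

5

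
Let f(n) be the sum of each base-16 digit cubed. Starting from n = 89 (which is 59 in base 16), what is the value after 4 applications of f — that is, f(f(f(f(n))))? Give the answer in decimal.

638

89 = (5,9)_16 → 854
854 = (3,5,6)_16 → 368
368 = (1,7,0)_16 → 344
344 = (1,5,8)_16 → 638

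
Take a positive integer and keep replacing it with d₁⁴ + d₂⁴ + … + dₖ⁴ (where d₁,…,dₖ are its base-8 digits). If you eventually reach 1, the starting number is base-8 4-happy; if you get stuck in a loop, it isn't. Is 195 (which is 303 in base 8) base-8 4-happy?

195 = (3,0,3)_8 → 3⁴ + 0⁴ + 3⁴ = 162
162 = (2,4,2)_8 → 2⁴ + 4⁴ + 2⁴ = 288
288 = (4,4,0)_8 → 4⁴ + 4⁴ + 0⁴ = 512
512 = (1,0,0,0)_8 → 1⁴ + 0⁴ + 0⁴ + 0⁴ = 1  — reached 1.

base-8 4-happy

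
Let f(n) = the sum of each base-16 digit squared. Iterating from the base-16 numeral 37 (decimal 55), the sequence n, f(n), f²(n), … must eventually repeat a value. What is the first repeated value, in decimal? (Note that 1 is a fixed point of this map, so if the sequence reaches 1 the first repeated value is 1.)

55 = (3,7)_16 → 58
58 = (3,10)_16 → 109
109 = (6,13)_16 → 205
205 = (12,13)_16 → 313
313 = (1,3,9)_16 → 91
91 = (5,11)_16 → 146
146 = (9,2)_16 → 85
85 = (5,5)_16 → 50
50 = (3,2)_16 → 13
13 = (13)_16 → 169
169 = (10,9)_16 → 181
181 = (11,5)_16 → 146  — 146 already appeared earlier.

146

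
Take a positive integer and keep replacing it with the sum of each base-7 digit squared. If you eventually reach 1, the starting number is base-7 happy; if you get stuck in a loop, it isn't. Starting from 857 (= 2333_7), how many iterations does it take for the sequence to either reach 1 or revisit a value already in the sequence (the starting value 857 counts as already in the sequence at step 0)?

857 = (2,3,3,3)_7 → 2² + 3² + 3² + 3² = 31
31 = (4,3)_7 → 4² + 3² = 25
25 = (3,4)_7 → 3² + 4² = 25  — 25 repeats.
That took 3 steps.

3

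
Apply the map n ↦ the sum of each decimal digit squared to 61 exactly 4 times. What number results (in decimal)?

61 → 6² + 1² = 37
37 → 3² + 7² = 58
58 → 5² + 8² = 89
89 → 8² + 9² = 145

145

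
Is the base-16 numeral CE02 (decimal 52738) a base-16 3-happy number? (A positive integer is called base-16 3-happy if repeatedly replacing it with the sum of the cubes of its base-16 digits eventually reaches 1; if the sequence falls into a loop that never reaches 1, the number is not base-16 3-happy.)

52738 = (12,14,0,2)_16 → 12³ + 14³ + 0³ + 2³ = 1728 + 2744 + 0 + 8 = 4480
4480 = (1,1,8,0)_16 → 1³ + 1³ + 8³ + 0³ = 1 + 1 + 512 + 0 = 514
514 = (2,0,2)_16 → 2³ + 0³ + 2³ = 8 + 0 + 8 = 16
16 = (1,0)_16 → 1³ + 0³ = 1 + 0 = 1  — reached 1.

base-16 3-happy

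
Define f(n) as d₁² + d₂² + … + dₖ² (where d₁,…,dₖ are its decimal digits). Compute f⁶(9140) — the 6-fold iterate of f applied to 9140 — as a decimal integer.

16

9140 → 98
98 → 145
145 → 42
42 → 20
20 → 4
4 → 16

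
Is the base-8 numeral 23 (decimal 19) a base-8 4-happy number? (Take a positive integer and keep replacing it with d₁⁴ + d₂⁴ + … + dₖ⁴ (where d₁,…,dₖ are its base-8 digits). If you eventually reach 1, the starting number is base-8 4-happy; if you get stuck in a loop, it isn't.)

19 = (2,3)_8 → 2⁴ + 3⁴ = 16 + 81 = 97
97 = (1,4,1)_8 → 1⁴ + 4⁴ + 1⁴ = 1 + 256 + 1 = 258
258 = (4,0,2)_8 → 4⁴ + 0⁴ + 2⁴ = 256 + 0 + 16 = 272
272 = (4,2,0)_8 → 4⁴ + 2⁴ + 0⁴ = 256 + 16 + 0 = 272  — 272 already seen; the sequence cycles without reaching 1.

not base-8 4-happy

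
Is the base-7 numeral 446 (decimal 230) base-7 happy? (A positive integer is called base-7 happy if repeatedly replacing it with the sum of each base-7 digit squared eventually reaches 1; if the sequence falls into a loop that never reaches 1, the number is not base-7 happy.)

230 = (4,4,6)_7 → 4² + 4² + 6² = 68
68 = (1,2,5)_7 → 1² + 2² + 5² = 30
30 = (4,2)_7 → 4² + 2² = 20
20 = (2,6)_7 → 2² + 6² = 40
40 = (5,5)_7 → 5² + 5² = 50
50 = (1,0,1)_7 → 1² + 0² + 1² = 2
2 = (2)_7 → 2² = 4
4 = (4)_7 → 4² = 16
16 = (2,2)_7 → 2² + 2² = 8
8 = (1,1)_7 → 1² + 1² = 2  — 2 already seen; the sequence cycles without reaching 1.

not base-7 happy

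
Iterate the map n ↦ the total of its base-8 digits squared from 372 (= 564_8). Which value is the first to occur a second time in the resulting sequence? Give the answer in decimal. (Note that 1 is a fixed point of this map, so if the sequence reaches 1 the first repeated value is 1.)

1

372 = (5,6,4)_8 → 5² + 6² + 4² = 25 + 36 + 16 = 77
77 = (1,1,5)_8 → 1² + 1² + 5² = 1 + 1 + 25 = 27
27 = (3,3)_8 → 3² + 3² = 9 + 9 = 18
18 = (2,2)_8 → 2² + 2² = 4 + 4 = 8
8 = (1,0)_8 → 1² + 0² = 1 + 0 = 1  — reached the fixed point 1.
1 → 1, so 1 is the first repeated value.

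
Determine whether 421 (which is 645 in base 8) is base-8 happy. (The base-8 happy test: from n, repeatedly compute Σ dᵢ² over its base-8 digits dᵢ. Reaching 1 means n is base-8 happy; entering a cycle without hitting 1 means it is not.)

421 = (6,4,5)_8 → 6² + 4² + 5² = 36 + 16 + 25 = 77
77 = (1,1,5)_8 → 1² + 1² + 5² = 1 + 1 + 25 = 27
27 = (3,3)_8 → 3² + 3² = 9 + 9 = 18
18 = (2,2)_8 → 2² + 2² = 4 + 4 = 8
8 = (1,0)_8 → 1² + 0² = 1 + 0 = 1  — reached 1.

base-8 happy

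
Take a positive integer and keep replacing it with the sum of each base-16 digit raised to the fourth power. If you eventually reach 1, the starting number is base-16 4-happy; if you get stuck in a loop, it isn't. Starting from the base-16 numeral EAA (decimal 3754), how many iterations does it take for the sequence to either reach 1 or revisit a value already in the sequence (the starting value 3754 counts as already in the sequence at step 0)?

11

3754 = (14,10,10)_16 → 14⁴ + 10⁴ + 10⁴ = 38416 + 10000 + 10000 = 58416
58416 = (14,4,3,0)_16 → 14⁴ + 4⁴ + 3⁴ + 0⁴ = 38416 + 256 + 81 + 0 = 38753
38753 = (9,7,6,1)_16 → 9⁴ + 7⁴ + 6⁴ + 1⁴ = 6561 + 2401 + 1296 + 1 = 10259
10259 = (2,8,1,3)_16 → 2⁴ + 8⁴ + 1⁴ + 3⁴ = 16 + 4096 + 1 + 81 = 4194
4194 = (1,0,6,2)_16 → 1⁴ + 0⁴ + 6⁴ + 2⁴ = 1 + 0 + 1296 + 16 = 1313
1313 = (5,2,1)_16 → 5⁴ + 2⁴ + 1⁴ = 625 + 16 + 1 = 642
642 = (2,8,2)_16 → 2⁴ + 8⁴ + 2⁴ = 16 + 4096 + 16 = 4128
4128 = (1,0,2,0)_16 → 1⁴ + 0⁴ + 2⁴ + 0⁴ = 1 + 0 + 16 + 0 = 17
17 = (1,1)_16 → 1⁴ + 1⁴ = 1 + 1 = 2
2 = (2)_16 → 2⁴ = 16
16 = (1,0)_16 → 1⁴ + 0⁴ = 1 + 0 = 1  — reached 1.
That took 11 steps.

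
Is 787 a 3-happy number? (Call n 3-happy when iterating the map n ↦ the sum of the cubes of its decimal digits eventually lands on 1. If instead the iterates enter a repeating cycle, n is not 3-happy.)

3-happy

787 → 7³ + 8³ + 7³ = 343 + 512 + 343 = 1198
1198 → 1³ + 1³ + 9³ + 8³ = 1 + 1 + 729 + 512 = 1243
1243 → 1³ + 2³ + 4³ + 3³ = 1 + 8 + 64 + 27 = 100
100 → 1³ + 0³ + 0³ = 1 + 0 + 0 = 1  — reached 1.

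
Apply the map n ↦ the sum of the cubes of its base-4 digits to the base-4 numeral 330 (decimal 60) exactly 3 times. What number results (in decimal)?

60 = (3,3,0)_4 → 3³ + 3³ + 0³ = 54
54 = (3,1,2)_4 → 3³ + 1³ + 2³ = 36
36 = (2,1,0)_4 → 2³ + 1³ + 0³ = 9

9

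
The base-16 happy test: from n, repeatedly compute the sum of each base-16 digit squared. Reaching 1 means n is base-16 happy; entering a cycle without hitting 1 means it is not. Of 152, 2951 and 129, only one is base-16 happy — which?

152: 152 → 145 → 82 → 29 → 170 → 200 → 208 → 169 → 181 → 146 → 85 → 50 → 13 → 169  — repeats 169 (not base-16 happy)
2951: 2951 → 234 → 296 → 69 → 41 → 85 → 50 → 13 → 169 → 181 → 146 → 85  — repeats 85 (not base-16 happy)
129: 129 → 65 → 17 → 2 → 4 → 16 → 1  — reaches 1 (base-16 happy)

129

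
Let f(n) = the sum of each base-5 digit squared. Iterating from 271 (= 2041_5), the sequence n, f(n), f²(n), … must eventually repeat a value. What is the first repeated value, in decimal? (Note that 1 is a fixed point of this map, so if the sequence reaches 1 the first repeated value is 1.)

13

271 = (2,0,4,1)_5 → 2² + 0² + 4² + 1² = 21
21 = (4,1)_5 → 4² + 1² = 17
17 = (3,2)_5 → 3² + 2² = 13
13 = (2,3)_5 → 2² + 3² = 13  — 13 already appeared earlier.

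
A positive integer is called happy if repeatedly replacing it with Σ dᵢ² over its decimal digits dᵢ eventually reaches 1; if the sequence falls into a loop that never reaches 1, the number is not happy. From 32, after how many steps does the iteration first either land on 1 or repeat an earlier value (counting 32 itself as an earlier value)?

3

32 → 3² + 2² = 9 + 4 = 13
13 → 1² + 3² = 1 + 9 = 10
10 → 1² + 0² = 1 + 0 = 1  — reached 1.
That took 3 steps.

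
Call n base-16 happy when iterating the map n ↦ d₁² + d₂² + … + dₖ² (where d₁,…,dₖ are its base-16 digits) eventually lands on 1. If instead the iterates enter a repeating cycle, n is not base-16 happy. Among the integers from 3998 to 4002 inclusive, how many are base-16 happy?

2

3998: 3998 → 502 → 262 → 37 → 29 → 170 → 200 → 208 → 169 → 181 → 146 → 85 → 50 → 13 → 169  (repeats 169)
3999: 3999 → 531 → 14 → 196 → 160 → 100 → 52 → 25 → 82 → 29 → 170 → 200 → 208 → 169 → 181 → 146 → 85 → 50 → 13 → 169  (repeats 169)
4000: 4000 → 325 → 42 → 104 → 100 → 52 → 25 → 82 → 29 → 170 → 200 → 208 → 169 → 181 → 146 → 85 → 50 → 13 → 169  (repeats 169)
4001: 4001 → 326 → 53 → 34 → 8 → 64 → 16 → 1  (reaches 1)
4002: 4002 → 329 → 98 → 40 → 68 → 32 → 4 → 16 → 1  (reaches 1)
base-16 happy: 4001, 4002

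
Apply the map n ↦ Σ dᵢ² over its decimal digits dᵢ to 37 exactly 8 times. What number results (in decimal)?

37 → 3² + 7² = 58
58 → 5² + 8² = 89
89 → 8² + 9² = 145
145 → 1² + 4² + 5² = 42
42 → 4² + 2² = 20
20 → 2² + 0² = 4
4 → 4² = 16
16 → 1² + 6² = 37

37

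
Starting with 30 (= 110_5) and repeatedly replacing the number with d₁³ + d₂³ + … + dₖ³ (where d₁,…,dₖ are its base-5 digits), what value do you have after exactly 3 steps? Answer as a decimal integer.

30 = (1,1,0)_5 → 1³ + 1³ + 0³ = 1 + 1 + 0 = 2
2 = (2)_5 → 2³ = 8
8 = (1,3)_5 → 1³ + 3³ = 1 + 27 = 28

28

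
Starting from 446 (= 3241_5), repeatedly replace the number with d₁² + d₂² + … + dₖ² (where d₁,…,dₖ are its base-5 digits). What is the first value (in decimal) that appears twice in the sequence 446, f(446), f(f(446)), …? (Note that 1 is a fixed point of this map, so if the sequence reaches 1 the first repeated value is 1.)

446 = (3,2,4,1)_5 → 3² + 2² + 4² + 1² = 9 + 4 + 16 + 1 = 30
30 = (1,1,0)_5 → 1² + 1² + 0² = 1 + 1 + 0 = 2
2 = (2)_5 → 2² = 4
4 = (4)_5 → 4² = 16
16 = (3,1)_5 → 3² + 1² = 9 + 1 = 10
10 = (2,0)_5 → 2² + 0² = 4 + 0 = 4  — 4 already appeared earlier.

4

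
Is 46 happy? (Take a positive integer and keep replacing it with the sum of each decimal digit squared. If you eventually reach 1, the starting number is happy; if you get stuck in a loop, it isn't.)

not happy

46 → 4² + 6² = 16 + 36 = 52
52 → 5² + 2² = 25 + 4 = 29
29 → 2² + 9² = 4 + 81 = 85
85 → 8² + 5² = 64 + 25 = 89
89 → 8² + 9² = 64 + 81 = 145
145 → 1² + 4² + 5² = 1 + 16 + 25 = 42
42 → 4² + 2² = 16 + 4 = 20
20 → 2² + 0² = 4 + 0 = 4
4 → 4² = 16
16 → 1² + 6² = 1 + 36 = 37
37 → 3² + 7² = 9 + 49 = 58
58 → 5² + 8² = 25 + 64 = 89  — 89 already seen; the sequence cycles without reaching 1.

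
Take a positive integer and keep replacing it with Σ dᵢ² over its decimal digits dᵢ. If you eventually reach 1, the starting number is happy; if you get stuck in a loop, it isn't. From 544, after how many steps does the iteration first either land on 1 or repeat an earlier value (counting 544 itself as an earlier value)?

13

544 → 57
57 → 74
74 → 65
65 → 61
61 → 37
37 → 58
58 → 89
89 → 145
145 → 42
42 → 20
20 → 4
4 → 16
16 → 37  — 37 repeats.
That took 13 steps.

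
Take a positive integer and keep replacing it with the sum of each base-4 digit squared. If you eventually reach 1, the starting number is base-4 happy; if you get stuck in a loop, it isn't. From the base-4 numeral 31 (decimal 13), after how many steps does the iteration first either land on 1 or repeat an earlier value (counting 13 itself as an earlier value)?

13 = (3,1)_4 → 10
10 = (2,2)_4 → 8
8 = (2,0)_4 → 4
4 = (1,0)_4 → 1  — reached 1.
That took 4 steps.

4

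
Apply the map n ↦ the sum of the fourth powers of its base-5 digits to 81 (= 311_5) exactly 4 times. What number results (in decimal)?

81 = (3,1,1)_5 → 3⁴ + 1⁴ + 1⁴ = 81 + 1 + 1 = 83
83 = (3,1,3)_5 → 3⁴ + 1⁴ + 3⁴ = 81 + 1 + 81 = 163
163 = (1,1,2,3)_5 → 1⁴ + 1⁴ + 2⁴ + 3⁴ = 1 + 1 + 16 + 81 = 99
99 = (3,4,4)_5 → 3⁴ + 4⁴ + 4⁴ = 81 + 256 + 256 = 593

593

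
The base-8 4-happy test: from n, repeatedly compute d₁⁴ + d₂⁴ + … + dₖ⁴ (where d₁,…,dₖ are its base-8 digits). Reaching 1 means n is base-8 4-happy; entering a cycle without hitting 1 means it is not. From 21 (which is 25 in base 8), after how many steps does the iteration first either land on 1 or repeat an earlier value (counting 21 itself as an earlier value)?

21 = (2,5)_8 → 2⁴ + 5⁴ = 16 + 625 = 641
641 = (1,2,0,1)_8 → 1⁴ + 2⁴ + 0⁴ + 1⁴ = 1 + 16 + 0 + 1 = 18
18 = (2,2)_8 → 2⁴ + 2⁴ = 16 + 16 = 32
32 = (4,0)_8 → 4⁴ + 0⁴ = 256 + 0 = 256
256 = (4,0,0)_8 → 4⁴ + 0⁴ + 0⁴ = 256 + 0 + 0 = 256  — 256 repeats.
That took 5 steps.

5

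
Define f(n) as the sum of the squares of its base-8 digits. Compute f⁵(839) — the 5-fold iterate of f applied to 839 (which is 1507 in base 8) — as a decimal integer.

839 = (1,5,0,7)_8 → 1² + 5² + 0² + 7² = 75
75 = (1,1,3)_8 → 1² + 1² + 3² = 11
11 = (1,3)_8 → 1² + 3² = 10
10 = (1,2)_8 → 1² + 2² = 5
5 = (5)_8 → 5² = 25

25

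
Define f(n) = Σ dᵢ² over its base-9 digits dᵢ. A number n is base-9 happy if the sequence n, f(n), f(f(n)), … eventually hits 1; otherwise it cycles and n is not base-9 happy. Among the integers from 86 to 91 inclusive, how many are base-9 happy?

86: 86 → 26 → 68 → 74 → 68  (repeats 68)
87: 87 → 37 → 17 → 65 → 53 → 89 → 65  (repeats 65)
88: 88 → 50 → 50  (repeats 50)
89: 89 → 65 → 53 → 89  (repeats 89)
90: 90 → 2 → 4 → 16 → 50 → 50  (repeats 50)
91: 91 → 3 → 9 → 1  (reaches 1)
base-9 happy: 91

1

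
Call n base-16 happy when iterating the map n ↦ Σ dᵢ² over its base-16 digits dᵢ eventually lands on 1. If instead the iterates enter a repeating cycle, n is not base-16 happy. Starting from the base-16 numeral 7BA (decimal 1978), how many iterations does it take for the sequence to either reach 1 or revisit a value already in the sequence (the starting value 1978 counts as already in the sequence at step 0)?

9

1978 = (7,11,10)_16 → 7² + 11² + 10² = 270
270 = (1,0,14)_16 → 1² + 0² + 14² = 197
197 = (12,5)_16 → 12² + 5² = 169
169 = (10,9)_16 → 10² + 9² = 181
181 = (11,5)_16 → 11² + 5² = 146
146 = (9,2)_16 → 9² + 2² = 85
85 = (5,5)_16 → 5² + 5² = 50
50 = (3,2)_16 → 3² + 2² = 13
13 = (13)_16 → 13² = 169  — 169 repeats.
That took 9 steps.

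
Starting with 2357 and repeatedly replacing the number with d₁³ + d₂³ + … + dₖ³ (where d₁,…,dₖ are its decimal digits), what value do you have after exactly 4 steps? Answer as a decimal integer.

92

2357 → 2³ + 3³ + 5³ + 7³ = 8 + 27 + 125 + 343 = 503
503 → 5³ + 0³ + 3³ = 125 + 0 + 27 = 152
152 → 1³ + 5³ + 2³ = 1 + 125 + 8 = 134
134 → 1³ + 3³ + 4³ = 1 + 27 + 64 = 92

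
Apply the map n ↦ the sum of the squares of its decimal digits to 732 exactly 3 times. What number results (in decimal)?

732 → 7² + 3² + 2² = 62
62 → 6² + 2² = 40
40 → 4² + 0² = 16

16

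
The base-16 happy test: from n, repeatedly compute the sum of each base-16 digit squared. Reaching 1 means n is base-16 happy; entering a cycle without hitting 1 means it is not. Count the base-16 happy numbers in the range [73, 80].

73: 73 → 97 → 37 → 29 → 170 → 200 → 208 → 169 → 181 → 146 → 85 → 50 → 13 → 169  — not base-16 happy
74: 74 → 116 → 65 → 17 → 2 → 4 → 16 → 1  — base-16 happy
75: 75 → 137 → 145 → 82 → 29 → 170 → 200 → 208 → 169 → 181 → 146 → 85 → 50 → 13 → 169  — not base-16 happy
76: 76 → 160 → 100 → 52 → 25 → 82 → 29 → 170 → 200 → 208 → 169 → 181 → 146 → 85 → 50 → 13 → 169  — not base-16 happy
77: 77 → 185 → 202 → 244 → 241 → 226 → 200 → 208 → 169 → 181 → 146 → 85 → 50 → 13 → 169  — not base-16 happy
78: 78 → 212 → 185 → 202 → 244 → 241 → 226 → 200 → 208 → 169 → 181 → 146 → 85 → 50 → 13 → 169  — not base-16 happy
79: 79 → 241 → 226 → 200 → 208 → 169 → 181 → 146 → 85 → 50 → 13 → 169  — not base-16 happy
80: 80 → 25 → 82 → 29 → 170 → 200 → 208 → 169 → 181 → 146 → 85 → 50 → 13 → 169  — not base-16 happy
base-16 happy: 74

1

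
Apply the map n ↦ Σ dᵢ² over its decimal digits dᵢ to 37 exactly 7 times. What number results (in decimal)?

16

37 → 3² + 7² = 58
58 → 5² + 8² = 89
89 → 8² + 9² = 145
145 → 1² + 4² + 5² = 42
42 → 4² + 2² = 20
20 → 2² + 0² = 4
4 → 4² = 16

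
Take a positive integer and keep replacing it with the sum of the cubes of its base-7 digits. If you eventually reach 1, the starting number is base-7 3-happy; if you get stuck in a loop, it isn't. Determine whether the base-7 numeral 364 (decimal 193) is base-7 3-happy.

base-7 3-happy

193 = (3,6,4)_7 → 3³ + 6³ + 4³ = 27 + 216 + 64 = 307
307 = (6,1,6)_7 → 6³ + 1³ + 6³ = 216 + 1 + 216 = 433
433 = (1,1,5,6)_7 → 1³ + 1³ + 5³ + 6³ = 1 + 1 + 125 + 216 = 343
343 = (1,0,0,0)_7 → 1³ + 0³ + 0³ + 0³ = 1 + 0 + 0 + 0 = 1  — reached 1.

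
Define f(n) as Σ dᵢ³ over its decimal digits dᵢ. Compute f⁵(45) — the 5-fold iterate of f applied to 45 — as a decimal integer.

45 → 4³ + 5³ = 64 + 125 = 189
189 → 1³ + 8³ + 9³ = 1 + 512 + 729 = 1242
1242 → 1³ + 2³ + 4³ + 2³ = 1 + 8 + 64 + 8 = 81
81 → 8³ + 1³ = 512 + 1 = 513
513 → 5³ + 1³ + 3³ = 125 + 1 + 27 = 153

153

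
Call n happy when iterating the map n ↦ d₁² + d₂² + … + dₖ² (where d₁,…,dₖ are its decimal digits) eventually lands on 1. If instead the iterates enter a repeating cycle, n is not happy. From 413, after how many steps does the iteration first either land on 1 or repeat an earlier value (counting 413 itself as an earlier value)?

11

413 → 4² + 1² + 3² = 26
26 → 2² + 6² = 40
40 → 4² + 0² = 16
16 → 1² + 6² = 37
37 → 3² + 7² = 58
58 → 5² + 8² = 89
89 → 8² + 9² = 145
145 → 1² + 4² + 5² = 42
42 → 4² + 2² = 20
20 → 2² + 0² = 4
4 → 4² = 16  — 16 repeats.
That took 11 steps.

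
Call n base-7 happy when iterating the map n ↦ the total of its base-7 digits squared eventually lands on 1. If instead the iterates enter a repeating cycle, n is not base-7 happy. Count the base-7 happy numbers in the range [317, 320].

1

317: 317 → 49 → 1  (reaches 1)
318: 318 → 54 → 26 → 34 → 52 → 10 → 10  (repeats 10)
319: 319 → 61 → 27 → 45 → 45  (repeats 45)
320: 320 → 70 → 10 → 10  (repeats 10)
base-7 happy: 317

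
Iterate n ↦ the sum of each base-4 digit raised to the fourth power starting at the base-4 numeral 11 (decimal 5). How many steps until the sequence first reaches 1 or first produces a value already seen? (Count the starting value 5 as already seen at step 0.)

3

5 = (1,1)_4 → 2
2 = (2)_4 → 16
16 = (1,0,0)_4 → 1  — reached 1.
That took 3 steps.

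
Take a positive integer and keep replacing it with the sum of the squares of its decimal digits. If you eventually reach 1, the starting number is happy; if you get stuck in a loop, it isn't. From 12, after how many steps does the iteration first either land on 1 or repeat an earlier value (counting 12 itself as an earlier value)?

13

12 → 1² + 2² = 1 + 4 = 5
5 → 5² = 25
25 → 2² + 5² = 4 + 25 = 29
29 → 2² + 9² = 4 + 81 = 85
85 → 8² + 5² = 64 + 25 = 89
89 → 8² + 9² = 64 + 81 = 145
145 → 1² + 4² + 5² = 1 + 16 + 25 = 42
42 → 4² + 2² = 16 + 4 = 20
20 → 2² + 0² = 4 + 0 = 4
4 → 4² = 16
16 → 1² + 6² = 1 + 36 = 37
37 → 3² + 7² = 9 + 49 = 58
58 → 5² + 8² = 25 + 64 = 89  — 89 repeats.
That took 13 steps.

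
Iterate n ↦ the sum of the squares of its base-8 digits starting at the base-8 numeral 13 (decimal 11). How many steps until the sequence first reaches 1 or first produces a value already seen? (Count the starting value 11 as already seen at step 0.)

11 = (1,3)_8 → 1² + 3² = 1 + 9 = 10
10 = (1,2)_8 → 1² + 2² = 1 + 4 = 5
5 = (5)_8 → 5² = 25
25 = (3,1)_8 → 3² + 1² = 9 + 1 = 10  — 10 repeats.
That took 4 steps.

4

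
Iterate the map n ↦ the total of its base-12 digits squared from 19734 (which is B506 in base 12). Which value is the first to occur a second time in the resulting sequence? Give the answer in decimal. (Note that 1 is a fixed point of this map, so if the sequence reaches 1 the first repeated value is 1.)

5

19734 = (11,5,0,6)_12 → 11² + 5² + 0² + 6² = 182
182 = (1,3,2)_12 → 1² + 3² + 2² = 14
14 = (1,2)_12 → 1² + 2² = 5
5 = (5)_12 → 5² = 25
25 = (2,1)_12 → 2² + 1² = 5  — 5 already appeared earlier.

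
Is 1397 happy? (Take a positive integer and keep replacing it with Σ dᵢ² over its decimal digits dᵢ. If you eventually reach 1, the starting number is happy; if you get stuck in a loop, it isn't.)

not happy

1397 → 1² + 3² + 9² + 7² = 1 + 9 + 81 + 49 = 140
140 → 1² + 4² + 0² = 1 + 16 + 0 = 17
17 → 1² + 7² = 1 + 49 = 50
50 → 5² + 0² = 25 + 0 = 25
25 → 2² + 5² = 4 + 25 = 29
29 → 2² + 9² = 4 + 81 = 85
85 → 8² + 5² = 64 + 25 = 89
89 → 8² + 9² = 64 + 81 = 145
145 → 1² + 4² + 5² = 1 + 16 + 25 = 42
42 → 4² + 2² = 16 + 4 = 20
20 → 2² + 0² = 4 + 0 = 4
4 → 4² = 16
16 → 1² + 6² = 1 + 36 = 37
37 → 3² + 7² = 9 + 49 = 58
58 → 5² + 8² = 25 + 64 = 89  — 89 already seen; the sequence cycles without reaching 1.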